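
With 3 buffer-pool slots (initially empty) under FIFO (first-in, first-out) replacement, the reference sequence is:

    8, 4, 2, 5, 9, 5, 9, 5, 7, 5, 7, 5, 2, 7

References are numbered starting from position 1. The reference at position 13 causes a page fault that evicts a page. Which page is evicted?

pos 1: 8 -> miss, frames (8)
pos 2: 4 -> miss, frames (8 4)
pos 3: 2 -> miss, frames (8 4 2)
pos 4: 5 -> miss, evict 8, frames (4 2 5)
pos 5: 9 -> miss, evict 4, frames (2 5 9)
pos 6: 5 -> hit
pos 7: 9 -> hit
pos 8: 5 -> hit
pos 9: 7 -> miss, evict 2, frames (5 9 7)
pos 10: 5 -> hit
pos 11: 7 -> hit
pos 12: 5 -> hit
pos 13: 2 -> miss, evict 5, frames (9 7 2)
At position 13, page 5 is evicted.

5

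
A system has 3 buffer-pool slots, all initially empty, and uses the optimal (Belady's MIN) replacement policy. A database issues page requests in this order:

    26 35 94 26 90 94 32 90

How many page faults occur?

26 -> miss, frames (26)
35 -> miss, frames (26 35)
94 -> miss, frames (26 35 94)
26 -> hit
90 -> miss, evict 35, frames (26 94 90)
94 -> hit
32 -> miss, evict 94, frames (26 90 32)
90 -> hit
Page faults: 5.

5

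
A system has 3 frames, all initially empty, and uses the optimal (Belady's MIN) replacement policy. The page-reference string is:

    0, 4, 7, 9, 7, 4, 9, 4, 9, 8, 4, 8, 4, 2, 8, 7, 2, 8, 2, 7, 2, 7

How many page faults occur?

0 → fault, frames {0}
4 → fault, frames {0,4}
7 → fault, frames {0,4,7}
9 → fault, evict 0, frames {4,7,9}
7 → hit
4 → hit
9 → hit
4 → hit
9 → hit
8 → fault, evict 9, frames {4,7,8}
4 → hit
8 → hit
4 → hit
2 → fault, evict 4, frames {7,8,2}
8 → hit
7 → hit
2 → hit
8 → hit
2 → hit
7 → hit
2 → hit
7 → hit
Page faults: 6.

6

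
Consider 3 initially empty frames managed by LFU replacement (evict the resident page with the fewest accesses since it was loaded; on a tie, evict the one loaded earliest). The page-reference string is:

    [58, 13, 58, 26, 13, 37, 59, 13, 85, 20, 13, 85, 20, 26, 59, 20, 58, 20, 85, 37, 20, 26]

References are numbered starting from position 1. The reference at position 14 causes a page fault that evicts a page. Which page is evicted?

pos 1: 58: miss, frames [58]
pos 2: 13: miss, frames [58, 13]
pos 3: 58: hit
pos 4: 26: miss, frames [58, 13, 26]
pos 5: 13: hit
pos 6: 37: miss, evict 26, frames [58, 13, 37]
pos 7: 59: miss, evict 37, frames [58, 13, 59]
pos 8: 13: hit
pos 9: 85: miss, evict 59, frames [58, 13, 85]
pos 10: 20: miss, evict 85, frames [58, 13, 20]
pos 11: 13: hit
pos 12: 85: miss, evict 20, frames [58, 13, 85]
pos 13: 20: miss, evict 85, frames [58, 13, 20]
pos 14: 26: miss, evict 20, frames [58, 13, 26]
At position 14, page 20 is evicted.

20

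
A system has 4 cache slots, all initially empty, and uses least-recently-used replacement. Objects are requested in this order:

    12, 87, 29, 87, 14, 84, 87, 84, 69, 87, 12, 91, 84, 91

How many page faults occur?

12 -> fault, frames [12]
87 -> fault, frames [12, 87]
29 -> fault, frames [12, 87, 29]
87 -> hit
14 -> fault, frames [12, 29, 87, 14]
84 -> fault, evict 12, frames [29, 87, 14, 84]
87 -> hit
84 -> hit
69 -> fault, evict 29, frames [14, 87, 84, 69]
87 -> hit
12 -> fault, evict 14, frames [84, 69, 87, 12]
91 -> fault, evict 84, frames [69, 87, 12, 91]
84 -> fault, evict 69, frames [87, 12, 91, 84]
91 -> hit
Page faults: 9.

9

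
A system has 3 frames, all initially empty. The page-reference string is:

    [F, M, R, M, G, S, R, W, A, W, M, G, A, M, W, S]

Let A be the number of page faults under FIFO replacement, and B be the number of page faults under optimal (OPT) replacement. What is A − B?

Under FIFO: F F F . F F . F F . F F . . F F → 11 faults.
Under OPT: F F F . F F . F F . . F . . F F → 10 faults.
A − B = 11 − 10 = 1.

1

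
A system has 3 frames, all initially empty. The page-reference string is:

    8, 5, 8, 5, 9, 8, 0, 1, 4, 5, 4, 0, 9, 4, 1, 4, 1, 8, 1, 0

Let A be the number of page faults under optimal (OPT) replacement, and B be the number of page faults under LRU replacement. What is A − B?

Under OPT: F F . . F . F F F . . . F . F . . F . . → 9 faults.
Under LRU: F F . . F . F F F F . F F . F . . F . F → 12 faults.
A − B = 9 − 12 = -3.

-3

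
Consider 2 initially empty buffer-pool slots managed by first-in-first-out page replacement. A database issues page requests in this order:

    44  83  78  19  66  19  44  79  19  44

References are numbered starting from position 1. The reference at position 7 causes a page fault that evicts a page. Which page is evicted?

19

pos 1: 44 -> fault, frames [44]
pos 2: 83 -> fault, frames [44, 83]
pos 3: 78 -> fault, evict 44, frames [83, 78]
pos 4: 19 -> fault, evict 83, frames [78, 19]
pos 5: 66 -> fault, evict 78, frames [19, 66]
pos 6: 19 -> hit
pos 7: 44 -> fault, evict 19, frames [66, 44]
At position 7, page 19 is evicted.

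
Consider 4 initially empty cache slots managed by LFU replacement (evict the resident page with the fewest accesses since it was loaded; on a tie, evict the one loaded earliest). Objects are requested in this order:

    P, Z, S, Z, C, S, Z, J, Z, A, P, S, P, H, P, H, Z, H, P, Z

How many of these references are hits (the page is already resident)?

12

P: fault, frames {P}
Z: fault, frames {P,Z}
S: fault, frames {P,Z,S}
Z: hit
C: fault, frames {P,Z,S,C}
S: hit
Z: hit
J: fault, evict P, frames {Z,S,C,J}
Z: hit
A: fault, evict C, frames {Z,S,J,A}
P: fault, evict J, frames {Z,S,A,P}
S: hit
P: hit
H: fault, evict A, frames {Z,S,P,H}
P: hit
H: hit
Z: hit
H: hit
P: hit
Z: hit
Hits: 12.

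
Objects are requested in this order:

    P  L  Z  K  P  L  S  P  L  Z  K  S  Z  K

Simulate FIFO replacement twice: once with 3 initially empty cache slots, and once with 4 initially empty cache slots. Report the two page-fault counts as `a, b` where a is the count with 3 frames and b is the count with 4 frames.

3 frames: F F F F F F F . . F F . . . → 9 faults.
4 frames: F F F F . . F F F F F F . . → 10 faults.
10 > 9: adding a frame increased faults — Belady's anomaly.

9, 10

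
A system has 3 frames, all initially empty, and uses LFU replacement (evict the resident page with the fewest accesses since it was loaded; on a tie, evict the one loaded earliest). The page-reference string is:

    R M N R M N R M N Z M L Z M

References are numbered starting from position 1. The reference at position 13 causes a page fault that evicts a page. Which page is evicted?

pos 1: R → miss, frames (R)
pos 2: M → miss, frames (R M)
pos 3: N → miss, frames (R M N)
pos 4: R → hit
pos 5: M → hit
pos 6: N → hit
pos 7: R → hit
pos 8: M → hit
pos 9: N → hit
pos 10: Z → miss, evict R, frames (M N Z)
pos 11: M → hit
pos 12: L → miss, evict Z, frames (M N L)
pos 13: Z → miss, evict L, frames (M N Z)
At position 13, page L is evicted.

L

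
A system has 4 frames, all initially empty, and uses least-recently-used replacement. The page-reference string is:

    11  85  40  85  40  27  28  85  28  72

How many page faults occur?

6

11 -> miss, frames (11)
85 -> miss, frames (11 85)
40 -> miss, frames (11 85 40)
85 -> hit
40 -> hit
27 -> miss, frames (11 85 40 27)
28 -> miss, evict 11, frames (85 40 27 28)
85 -> hit
28 -> hit
72 -> miss, evict 40, frames (27 85 28 72)
Page faults: 6.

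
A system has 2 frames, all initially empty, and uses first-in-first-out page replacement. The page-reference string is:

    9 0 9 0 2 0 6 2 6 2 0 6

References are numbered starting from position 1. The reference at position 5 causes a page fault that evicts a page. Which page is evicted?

9

pos 1: 9 -> miss, frames (9)
pos 2: 0 -> miss, frames (9 0)
pos 3: 9 -> hit
pos 4: 0 -> hit
pos 5: 2 -> miss, evict 9, frames (0 2)
At position 5, page 9 is evicted.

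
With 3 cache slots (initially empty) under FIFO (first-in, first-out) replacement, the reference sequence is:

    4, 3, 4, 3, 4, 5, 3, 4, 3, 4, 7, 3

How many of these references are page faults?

4

4 → fault, frames [4]
3 → fault, frames [4, 3]
4 → hit
3 → hit
4 → hit
5 → fault, frames [4, 3, 5]
3 → hit
4 → hit
3 → hit
4 → hit
7 → fault, evict 4, frames [3, 5, 7]
3 → hit
Page faults: 4.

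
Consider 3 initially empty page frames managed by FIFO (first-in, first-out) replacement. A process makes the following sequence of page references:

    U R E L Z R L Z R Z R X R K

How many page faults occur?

8

U: miss, frames {U}
R: miss, frames {U,R}
E: miss, frames {U,R,E}
L: miss, evict U, frames {R,E,L}
Z: miss, evict R, frames {E,L,Z}
R: miss, evict E, frames {L,Z,R}
L: hit
Z: hit
R: hit
Z: hit
R: hit
X: miss, evict L, frames {Z,R,X}
R: hit
K: miss, evict Z, frames {R,X,K}
Page faults: 8.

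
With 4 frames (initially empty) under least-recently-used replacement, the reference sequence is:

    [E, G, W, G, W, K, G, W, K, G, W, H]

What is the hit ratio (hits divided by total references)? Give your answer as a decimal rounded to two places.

E -> miss, frames (E)
G -> miss, frames (E G)
W -> miss, frames (E G W)
G -> hit
W -> hit
K -> miss, frames (E G W K)
G -> hit
W -> hit
K -> hit
G -> hit
W -> hit
H -> miss, evict E, frames (K G W H)
Hits: 7 of 12 references → 7/12 = 0.5833.

0.58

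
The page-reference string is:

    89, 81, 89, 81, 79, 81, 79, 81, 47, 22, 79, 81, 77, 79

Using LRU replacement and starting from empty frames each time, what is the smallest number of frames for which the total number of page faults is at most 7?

4

f=1: 14 faults
f=2: 9 faults
f=3: 8 faults
f=4: 6 faults
f=5: 6 faults
f=6: 6 faults
Smallest f with faults ≤ 7 is 4.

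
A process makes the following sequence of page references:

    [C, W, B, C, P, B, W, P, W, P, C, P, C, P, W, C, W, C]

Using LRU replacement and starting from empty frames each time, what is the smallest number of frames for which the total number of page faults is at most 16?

2

f=1: 18 faults
f=2: 11 faults
f=3: 6 faults
f=4: 4 faults
Smallest f with faults ≤ 16 is 2.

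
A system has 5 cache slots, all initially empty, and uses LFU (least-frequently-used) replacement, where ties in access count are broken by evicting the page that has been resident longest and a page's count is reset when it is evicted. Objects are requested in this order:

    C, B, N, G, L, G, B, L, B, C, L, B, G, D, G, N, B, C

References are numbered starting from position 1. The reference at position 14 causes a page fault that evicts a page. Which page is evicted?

N

pos 1: C → fault, frames (C)
pos 2: B → fault, frames (C B)
pos 3: N → fault, frames (C B N)
pos 4: G → fault, frames (C B N G)
pos 5: L → fault, frames (C B N G L)
pos 6: G → hit
pos 7: B → hit
pos 8: L → hit
pos 9: B → hit
pos 10: C → hit
pos 11: L → hit
pos 12: B → hit
pos 13: G → hit
pos 14: D → fault, evict N, frames (C B G L D)
At position 14, page N is evicted.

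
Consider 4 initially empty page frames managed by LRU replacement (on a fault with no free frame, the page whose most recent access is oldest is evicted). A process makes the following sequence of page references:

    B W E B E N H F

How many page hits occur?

B → fault, frames [B]
W → fault, frames [B, W]
E → fault, frames [B, W, E]
B → hit
E → hit
N → fault, frames [W, B, E, N]
H → fault, evict W, frames [B, E, N, H]
F → fault, evict B, frames [E, N, H, F]
Hits: 2.

2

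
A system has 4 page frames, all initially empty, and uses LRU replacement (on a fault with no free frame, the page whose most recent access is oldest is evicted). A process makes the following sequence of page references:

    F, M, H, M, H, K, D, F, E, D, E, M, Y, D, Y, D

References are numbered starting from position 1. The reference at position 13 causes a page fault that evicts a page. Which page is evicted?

pos 1: F -> fault, frames (F)
pos 2: M -> fault, frames (F M)
pos 3: H -> fault, frames (F M H)
pos 4: M -> hit
pos 5: H -> hit
pos 6: K -> fault, frames (F M H K)
pos 7: D -> fault, evict F, frames (M H K D)
pos 8: F -> fault, evict M, frames (H K D F)
pos 9: E -> fault, evict H, frames (K D F E)
pos 10: D -> hit
pos 11: E -> hit
pos 12: M -> fault, evict K, frames (F D E M)
pos 13: Y -> fault, evict F, frames (D E M Y)
At position 13, page F is evicted.

F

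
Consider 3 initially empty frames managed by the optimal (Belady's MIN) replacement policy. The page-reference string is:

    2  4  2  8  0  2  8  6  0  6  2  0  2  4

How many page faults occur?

2 -> miss, frames [2]
4 -> miss, frames [2, 4]
2 -> hit
8 -> miss, frames [2, 4, 8]
0 -> miss, evict 4, frames [2, 8, 0]
2 -> hit
8 -> hit
6 -> miss, evict 8, frames [2, 0, 6]
0 -> hit
6 -> hit
2 -> hit
0 -> hit
2 -> hit
4 -> miss, evict 6, frames [2, 0, 4]
Page faults: 6.

6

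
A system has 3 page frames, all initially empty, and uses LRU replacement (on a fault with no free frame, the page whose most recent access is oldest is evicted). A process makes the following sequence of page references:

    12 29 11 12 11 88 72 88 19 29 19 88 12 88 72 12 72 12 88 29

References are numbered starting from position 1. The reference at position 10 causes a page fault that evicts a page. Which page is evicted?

72

pos 1: 12 -> miss, frames (12)
pos 2: 29 -> miss, frames (12 29)
pos 3: 11 -> miss, frames (12 29 11)
pos 4: 12 -> hit
pos 5: 11 -> hit
pos 6: 88 -> miss, evict 29, frames (12 11 88)
pos 7: 72 -> miss, evict 12, frames (11 88 72)
pos 8: 88 -> hit
pos 9: 19 -> miss, evict 11, frames (72 88 19)
pos 10: 29 -> miss, evict 72, frames (88 19 29)
At position 10, page 72 is evicted.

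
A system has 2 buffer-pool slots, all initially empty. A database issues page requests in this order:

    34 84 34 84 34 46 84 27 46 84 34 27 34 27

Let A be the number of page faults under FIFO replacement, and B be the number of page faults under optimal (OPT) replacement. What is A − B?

Under FIFO: F F . . . F . F . F F F . . → 7 faults.
Under OPT: F F . . . F . F . F F . . . → 6 faults.
A − B = 7 − 6 = 1.

1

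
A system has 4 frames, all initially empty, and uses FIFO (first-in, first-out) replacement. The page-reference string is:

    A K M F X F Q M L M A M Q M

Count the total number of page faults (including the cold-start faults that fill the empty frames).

9

A → fault, frames (A)
K → fault, frames (A K)
M → fault, frames (A K M)
F → fault, frames (A K M F)
X → fault, evict A, frames (K M F X)
F → hit
Q → fault, evict K, frames (M F X Q)
M → hit
L → fault, evict M, frames (F X Q L)
M → fault, evict F, frames (X Q L M)
A → fault, evict X, frames (Q L M A)
M → hit
Q → hit
M → hit
Page faults: 9.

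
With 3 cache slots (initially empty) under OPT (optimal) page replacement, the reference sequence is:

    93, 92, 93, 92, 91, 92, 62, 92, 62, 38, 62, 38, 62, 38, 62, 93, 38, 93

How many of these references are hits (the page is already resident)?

13

93 → fault, frames [93]
92 → fault, frames [93, 92]
93 → hit
92 → hit
91 → fault, frames [93, 92, 91]
92 → hit
62 → fault, evict 91, frames [93, 92, 62]
92 → hit
62 → hit
38 → fault, evict 92, frames [93, 62, 38]
62 → hit
38 → hit
62 → hit
38 → hit
62 → hit
93 → hit
38 → hit
93 → hit
Hits: 13.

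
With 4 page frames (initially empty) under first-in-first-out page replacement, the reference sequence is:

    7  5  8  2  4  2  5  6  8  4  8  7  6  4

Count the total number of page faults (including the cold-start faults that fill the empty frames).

7 → fault, frames {7}
5 → fault, frames {7,5}
8 → fault, frames {7,5,8}
2 → fault, frames {7,5,8,2}
4 → fault, evict 7, frames {5,8,2,4}
2 → hit
5 → hit
6 → fault, evict 5, frames {8,2,4,6}
8 → hit
4 → hit
8 → hit
7 → fault, evict 8, frames {2,4,6,7}
6 → hit
4 → hit
Page faults: 7.

7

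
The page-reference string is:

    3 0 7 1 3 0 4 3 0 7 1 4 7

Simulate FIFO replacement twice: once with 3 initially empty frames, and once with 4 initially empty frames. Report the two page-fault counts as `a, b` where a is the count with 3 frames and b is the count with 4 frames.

9, 10

3 frames: F F F F F F F . . F F . . → 9 faults.
4 frames: F F F F . . F F F F F F . → 10 faults.
10 > 9: adding a frame increased faults — Belady's anomaly.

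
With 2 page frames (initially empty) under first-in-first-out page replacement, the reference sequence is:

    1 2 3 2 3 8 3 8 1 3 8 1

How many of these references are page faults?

1 → miss, frames (1)
2 → miss, frames (1 2)
3 → miss, evict 1, frames (2 3)
2 → hit
3 → hit
8 → miss, evict 2, frames (3 8)
3 → hit
8 → hit
1 → miss, evict 3, frames (8 1)
3 → miss, evict 8, frames (1 3)
8 → miss, evict 1, frames (3 8)
1 → miss, evict 3, frames (8 1)
Page faults: 8.

8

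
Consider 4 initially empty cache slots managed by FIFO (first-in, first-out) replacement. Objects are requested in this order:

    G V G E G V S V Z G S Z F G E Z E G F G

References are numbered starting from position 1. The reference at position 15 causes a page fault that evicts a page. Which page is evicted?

pos 1: G → miss, frames (G)
pos 2: V → miss, frames (G V)
pos 3: G → hit
pos 4: E → miss, frames (G V E)
pos 5: G → hit
pos 6: V → hit
pos 7: S → miss, frames (G V E S)
pos 8: V → hit
pos 9: Z → miss, evict G, frames (V E S Z)
pos 10: G → miss, evict V, frames (E S Z G)
pos 11: S → hit
pos 12: Z → hit
pos 13: F → miss, evict E, frames (S Z G F)
pos 14: G → hit
pos 15: E → miss, evict S, frames (Z G F E)
At position 15, page S is evicted.

S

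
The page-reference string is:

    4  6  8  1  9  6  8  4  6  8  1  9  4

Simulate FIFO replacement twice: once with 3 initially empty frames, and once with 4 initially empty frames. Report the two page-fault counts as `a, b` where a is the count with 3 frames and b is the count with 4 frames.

3 frames: F F F F F F F F . . F F . → 10 faults.
4 frames: F F F F F . . F F F F F F → 11 faults.
11 > 10: adding a frame increased faults — Belady's anomaly.

10, 11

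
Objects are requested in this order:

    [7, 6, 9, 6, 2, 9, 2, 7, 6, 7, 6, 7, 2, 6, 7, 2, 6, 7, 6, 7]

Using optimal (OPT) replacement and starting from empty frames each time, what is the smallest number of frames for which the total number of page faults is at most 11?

f=1: 20 faults
f=2: 9 faults
f=3: 5 faults
f=4: 4 faults
Smallest f with faults ≤ 11 is 2.

2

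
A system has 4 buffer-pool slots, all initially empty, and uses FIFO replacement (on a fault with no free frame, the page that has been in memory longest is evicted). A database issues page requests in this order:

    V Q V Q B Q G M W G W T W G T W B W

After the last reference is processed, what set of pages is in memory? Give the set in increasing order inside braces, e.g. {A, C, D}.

V: fault, frames [V]
Q: fault, frames [V, Q]
V: hit
Q: hit
B: fault, frames [V, Q, B]
Q: hit
G: fault, frames [V, Q, B, G]
M: fault, evict V, frames [Q, B, G, M]
W: fault, evict Q, frames [B, G, M, W]
G: hit
W: hit
T: fault, evict B, frames [G, M, W, T]
W: hit
G: hit
T: hit
W: hit
B: fault, evict G, frames [M, W, T, B]
W: hit

{B, M, T, W}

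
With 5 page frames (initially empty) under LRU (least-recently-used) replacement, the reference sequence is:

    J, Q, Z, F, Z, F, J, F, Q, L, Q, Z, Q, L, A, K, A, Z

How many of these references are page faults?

J → fault, frames (J)
Q → fault, frames (J Q)
Z → fault, frames (J Q Z)
F → fault, frames (J Q Z F)
Z → hit
F → hit
J → hit
F → hit
Q → hit
L → fault, frames (Z J F Q L)
Q → hit
Z → hit
Q → hit
L → hit
A → fault, evict J, frames (F Z Q L A)
K → fault, evict F, frames (Z Q L A K)
A → hit
Z → hit
Page faults: 7.

7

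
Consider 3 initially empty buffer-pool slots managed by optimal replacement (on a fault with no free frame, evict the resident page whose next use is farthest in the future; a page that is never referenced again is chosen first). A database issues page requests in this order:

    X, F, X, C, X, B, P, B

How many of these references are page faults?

X: miss, frames [X]
F: miss, frames [X, F]
X: hit
C: miss, frames [X, F, C]
X: hit
B: miss, evict C, frames [X, F, B]
P: miss, evict F, frames [X, B, P]
B: hit
Page faults: 5.

5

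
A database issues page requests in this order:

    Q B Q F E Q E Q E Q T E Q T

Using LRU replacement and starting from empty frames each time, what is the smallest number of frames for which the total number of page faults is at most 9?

f=1: 14 faults
f=2: 9 faults
f=3: 5 faults
f=4: 5 faults
f=5: 5 faults
Smallest f with faults ≤ 9 is 2.

2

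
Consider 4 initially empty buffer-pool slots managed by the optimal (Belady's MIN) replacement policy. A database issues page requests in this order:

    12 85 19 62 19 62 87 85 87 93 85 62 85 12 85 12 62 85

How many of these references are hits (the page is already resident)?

12

12: fault, frames [12]
85: fault, frames [12, 85]
19: fault, frames [12, 85, 19]
62: fault, frames [12, 85, 19, 62]
19: hit
62: hit
87: fault, evict 19, frames [12, 85, 62, 87]
85: hit
87: hit
93: fault, evict 87, frames [12, 85, 62, 93]
85: hit
62: hit
85: hit
12: hit
85: hit
12: hit
62: hit
85: hit
Hits: 12.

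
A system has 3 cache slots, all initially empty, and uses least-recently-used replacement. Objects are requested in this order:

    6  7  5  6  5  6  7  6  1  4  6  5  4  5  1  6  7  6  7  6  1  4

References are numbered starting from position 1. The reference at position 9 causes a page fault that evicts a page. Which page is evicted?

pos 1: 6 -> miss, frames {6}
pos 2: 7 -> miss, frames {6,7}
pos 3: 5 -> miss, frames {6,7,5}
pos 4: 6 -> hit
pos 5: 5 -> hit
pos 6: 6 -> hit
pos 7: 7 -> hit
pos 8: 6 -> hit
pos 9: 1 -> miss, evict 5, frames {7,6,1}
At position 9, page 5 is evicted.

5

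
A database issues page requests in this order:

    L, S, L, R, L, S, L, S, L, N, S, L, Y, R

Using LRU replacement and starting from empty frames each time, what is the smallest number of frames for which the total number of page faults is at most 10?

2

f=1: 14 faults
f=2: 9 faults
f=3: 6 faults
f=4: 6 faults
f=5: 5 faults
Smallest f with faults ≤ 10 is 2.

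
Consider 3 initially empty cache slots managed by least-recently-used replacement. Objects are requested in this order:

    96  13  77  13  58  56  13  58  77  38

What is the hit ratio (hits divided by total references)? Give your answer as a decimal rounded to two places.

96: miss, frames [96]
13: miss, frames [96, 13]
77: miss, frames [96, 13, 77]
13: hit
58: miss, evict 96, frames [77, 13, 58]
56: miss, evict 77, frames [13, 58, 56]
13: hit
58: hit
77: miss, evict 56, frames [13, 58, 77]
38: miss, evict 13, frames [58, 77, 38]
Hits: 3 of 10 references → 3/10 = 0.3000.

0.30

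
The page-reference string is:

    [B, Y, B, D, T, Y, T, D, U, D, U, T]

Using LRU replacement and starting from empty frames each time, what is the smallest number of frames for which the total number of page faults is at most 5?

f=1: 12 faults
f=2: 8 faults
f=3: 6 faults
f=4: 5 faults
f=5: 5 faults
Smallest f with faults ≤ 5 is 4.

4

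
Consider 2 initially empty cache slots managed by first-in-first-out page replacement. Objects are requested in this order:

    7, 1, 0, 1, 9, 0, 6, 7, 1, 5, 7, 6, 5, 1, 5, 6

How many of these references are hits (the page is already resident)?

3

7 → fault, frames (7)
1 → fault, frames (7 1)
0 → fault, evict 7, frames (1 0)
1 → hit
9 → fault, evict 1, frames (0 9)
0 → hit
6 → fault, evict 0, frames (9 6)
7 → fault, evict 9, frames (6 7)
1 → fault, evict 6, frames (7 1)
5 → fault, evict 7, frames (1 5)
7 → fault, evict 1, frames (5 7)
6 → fault, evict 5, frames (7 6)
5 → fault, evict 7, frames (6 5)
1 → fault, evict 6, frames (5 1)
5 → hit
6 → fault, evict 5, frames (1 6)
Hits: 3.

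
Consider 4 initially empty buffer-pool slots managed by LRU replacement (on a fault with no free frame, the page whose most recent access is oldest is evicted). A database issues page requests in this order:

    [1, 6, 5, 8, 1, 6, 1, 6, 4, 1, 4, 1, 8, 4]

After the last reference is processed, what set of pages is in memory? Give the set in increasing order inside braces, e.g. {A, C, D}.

1 -> miss, frames {1}
6 -> miss, frames {1,6}
5 -> miss, frames {1,6,5}
8 -> miss, frames {1,6,5,8}
1 -> hit
6 -> hit
1 -> hit
6 -> hit
4 -> miss, evict 5, frames {8,1,6,4}
1 -> hit
4 -> hit
1 -> hit
8 -> hit
4 -> hit

{1, 4, 6, 8}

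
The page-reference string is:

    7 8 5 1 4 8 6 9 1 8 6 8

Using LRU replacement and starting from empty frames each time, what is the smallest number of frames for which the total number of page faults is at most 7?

f=1: 12 faults
f=2: 11 faults
f=3: 11 faults
f=4: 8 faults
f=5: 7 faults
f=6: 7 faults
f=7: 7 faults
Smallest f with faults ≤ 7 is 5.

5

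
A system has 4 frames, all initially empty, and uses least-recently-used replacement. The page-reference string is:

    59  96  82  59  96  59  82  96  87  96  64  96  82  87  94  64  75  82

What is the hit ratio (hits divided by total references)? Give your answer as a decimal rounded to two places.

0.50

59 → fault, frames [59]
96 → fault, frames [59, 96]
82 → fault, frames [59, 96, 82]
59 → hit
96 → hit
59 → hit
82 → hit
96 → hit
87 → fault, frames [59, 82, 96, 87]
96 → hit
64 → fault, evict 59, frames [82, 87, 96, 64]
96 → hit
82 → hit
87 → hit
94 → fault, evict 64, frames [96, 82, 87, 94]
64 → fault, evict 96, frames [82, 87, 94, 64]
75 → fault, evict 82, frames [87, 94, 64, 75]
82 → fault, evict 87, frames [94, 64, 75, 82]
Hits: 9 of 18 references → 9/18 = 0.5000.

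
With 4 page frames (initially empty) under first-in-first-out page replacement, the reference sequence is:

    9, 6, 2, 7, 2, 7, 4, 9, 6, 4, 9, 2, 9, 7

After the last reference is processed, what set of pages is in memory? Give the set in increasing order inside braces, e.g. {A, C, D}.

{2, 6, 7, 9}

9 → fault, frames (9)
6 → fault, frames (9 6)
2 → fault, frames (9 6 2)
7 → fault, frames (9 6 2 7)
2 → hit
7 → hit
4 → fault, evict 9, frames (6 2 7 4)
9 → fault, evict 6, frames (2 7 4 9)
6 → fault, evict 2, frames (7 4 9 6)
4 → hit
9 → hit
2 → fault, evict 7, frames (4 9 6 2)
9 → hit
7 → fault, evict 4, frames (9 6 2 7)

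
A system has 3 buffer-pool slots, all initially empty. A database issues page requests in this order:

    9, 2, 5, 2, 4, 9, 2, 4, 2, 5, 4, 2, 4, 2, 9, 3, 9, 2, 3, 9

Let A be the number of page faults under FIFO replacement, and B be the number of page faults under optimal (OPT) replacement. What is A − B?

Under FIFO: F F F . F F F . . F F . . . F F . F . . → 11 faults.
Under OPT: F F F . F . . . . F . . . . F F . . . . → 7 faults.
A − B = 11 − 7 = 4.

4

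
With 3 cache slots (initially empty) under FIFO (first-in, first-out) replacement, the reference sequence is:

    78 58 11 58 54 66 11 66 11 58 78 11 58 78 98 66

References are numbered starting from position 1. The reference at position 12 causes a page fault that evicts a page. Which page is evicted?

pos 1: 78: miss, frames (78)
pos 2: 58: miss, frames (78 58)
pos 3: 11: miss, frames (78 58 11)
pos 4: 58: hit
pos 5: 54: miss, evict 78, frames (58 11 54)
pos 6: 66: miss, evict 58, frames (11 54 66)
pos 7: 11: hit
pos 8: 66: hit
pos 9: 11: hit
pos 10: 58: miss, evict 11, frames (54 66 58)
pos 11: 78: miss, evict 54, frames (66 58 78)
pos 12: 11: miss, evict 66, frames (58 78 11)
At position 12, page 66 is evicted.

66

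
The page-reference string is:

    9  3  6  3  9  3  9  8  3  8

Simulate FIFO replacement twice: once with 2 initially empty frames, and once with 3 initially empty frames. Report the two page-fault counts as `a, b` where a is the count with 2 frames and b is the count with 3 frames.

6, 4

2 frames: F F F . F F . F . . → 6 faults.
3 frames: F F F . . . . F . . → 4 faults.
4 < 6: adding a frame reduced faults, as is typical.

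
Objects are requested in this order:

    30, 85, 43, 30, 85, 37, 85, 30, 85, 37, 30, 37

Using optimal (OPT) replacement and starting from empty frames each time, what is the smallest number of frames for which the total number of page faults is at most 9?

f=1: 12 faults
f=2: 7 faults
f=3: 4 faults
f=4: 4 faults
Smallest f with faults ≤ 9 is 2.

2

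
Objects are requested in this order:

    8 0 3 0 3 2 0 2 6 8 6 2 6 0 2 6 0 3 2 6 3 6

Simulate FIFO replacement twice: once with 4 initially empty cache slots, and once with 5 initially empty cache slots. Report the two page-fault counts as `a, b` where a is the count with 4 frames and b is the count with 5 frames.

10, 5

4 frames: F F F . . F . . F F . . . F . . . F F F . . → 10 faults.
5 frames: F F F . . F . . F . . . . . . . . . . . . . → 5 faults.
5 < 10: adding a frame reduced faults, as is typical.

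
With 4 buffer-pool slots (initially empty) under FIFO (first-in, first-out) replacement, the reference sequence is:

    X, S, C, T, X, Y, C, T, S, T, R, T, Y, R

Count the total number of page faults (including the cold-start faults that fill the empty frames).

X -> miss, frames [X]
S -> miss, frames [X, S]
C -> miss, frames [X, S, C]
T -> miss, frames [X, S, C, T]
X -> hit
Y -> miss, evict X, frames [S, C, T, Y]
C -> hit
T -> hit
S -> hit
T -> hit
R -> miss, evict S, frames [C, T, Y, R]
T -> hit
Y -> hit
R -> hit
Page faults: 6.

6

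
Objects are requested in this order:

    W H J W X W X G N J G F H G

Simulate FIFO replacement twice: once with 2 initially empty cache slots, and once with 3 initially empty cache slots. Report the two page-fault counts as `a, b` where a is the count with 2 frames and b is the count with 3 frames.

2 frames: F F F F F . . F F F F F F F → 12 faults.
3 frames: F F F . F F . F F F . F F F → 11 faults.
11 < 12: adding a frame reduced faults, as is typical.

12, 11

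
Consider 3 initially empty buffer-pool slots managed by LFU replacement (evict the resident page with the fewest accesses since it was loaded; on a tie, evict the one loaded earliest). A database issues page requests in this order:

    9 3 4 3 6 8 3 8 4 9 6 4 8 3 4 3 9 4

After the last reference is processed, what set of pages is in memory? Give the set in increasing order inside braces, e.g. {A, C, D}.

{3, 4, 8}

9: miss, frames {9}
3: miss, frames {9,3}
4: miss, frames {9,3,4}
3: hit
6: miss, evict 9, frames {3,4,6}
8: miss, evict 4, frames {3,6,8}
3: hit
8: hit
4: miss, evict 6, frames {3,8,4}
9: miss, evict 4, frames {3,8,9}
6: miss, evict 9, frames {3,8,6}
4: miss, evict 6, frames {3,8,4}
8: hit
3: hit
4: hit
3: hit
9: miss, evict 4, frames {3,8,9}
4: miss, evict 9, frames {3,8,4}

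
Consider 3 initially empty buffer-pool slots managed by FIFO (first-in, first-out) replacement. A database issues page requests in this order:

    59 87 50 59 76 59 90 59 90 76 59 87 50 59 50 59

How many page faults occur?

59 → fault, frames [59]
87 → fault, frames [59, 87]
50 → fault, frames [59, 87, 50]
59 → hit
76 → fault, evict 59, frames [87, 50, 76]
59 → fault, evict 87, frames [50, 76, 59]
90 → fault, evict 50, frames [76, 59, 90]
59 → hit
90 → hit
76 → hit
59 → hit
87 → fault, evict 76, frames [59, 90, 87]
50 → fault, evict 59, frames [90, 87, 50]
59 → fault, evict 90, frames [87, 50, 59]
50 → hit
59 → hit
Page faults: 9.

9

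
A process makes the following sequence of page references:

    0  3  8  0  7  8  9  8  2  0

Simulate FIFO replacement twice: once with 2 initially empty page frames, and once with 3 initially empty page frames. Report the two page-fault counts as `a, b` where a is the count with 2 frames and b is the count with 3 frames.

9, 7

2 frames: F F F F F F F . F F → 9 faults.
3 frames: F F F . F . F . F F → 7 faults.
7 < 9: adding a frame reduced faults, as is typical.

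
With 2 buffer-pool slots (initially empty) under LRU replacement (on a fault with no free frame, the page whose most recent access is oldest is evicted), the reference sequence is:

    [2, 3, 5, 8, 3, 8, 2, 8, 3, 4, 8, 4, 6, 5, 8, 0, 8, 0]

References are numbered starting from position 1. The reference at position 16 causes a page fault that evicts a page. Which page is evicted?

pos 1: 2: miss, frames {2}
pos 2: 3: miss, frames {2,3}
pos 3: 5: miss, evict 2, frames {3,5}
pos 4: 8: miss, evict 3, frames {5,8}
pos 5: 3: miss, evict 5, frames {8,3}
pos 6: 8: hit
pos 7: 2: miss, evict 3, frames {8,2}
pos 8: 8: hit
pos 9: 3: miss, evict 2, frames {8,3}
pos 10: 4: miss, evict 8, frames {3,4}
pos 11: 8: miss, evict 3, frames {4,8}
pos 12: 4: hit
pos 13: 6: miss, evict 8, frames {4,6}
pos 14: 5: miss, evict 4, frames {6,5}
pos 15: 8: miss, evict 6, frames {5,8}
pos 16: 0: miss, evict 5, frames {8,0}
At position 16, page 5 is evicted.

5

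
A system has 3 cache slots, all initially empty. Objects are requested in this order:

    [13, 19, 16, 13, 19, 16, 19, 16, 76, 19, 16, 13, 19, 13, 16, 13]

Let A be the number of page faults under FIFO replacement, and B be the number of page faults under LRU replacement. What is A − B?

Under FIFO: F F F . . . . . F . . F F . F . → 7 faults.
Under LRU: F F F . . . . . F . . F . . . . → 5 faults.
A − B = 7 − 5 = 2.

2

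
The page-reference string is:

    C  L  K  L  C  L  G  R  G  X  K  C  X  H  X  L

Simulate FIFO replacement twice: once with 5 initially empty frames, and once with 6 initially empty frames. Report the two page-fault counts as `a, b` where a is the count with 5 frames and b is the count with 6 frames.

9, 7

5 frames: F F F . . . F F . F . F . F . F → 9 faults.
6 frames: F F F . . . F F . F . . . F . . → 7 faults.
7 < 9: adding a frame reduced faults, as is typical.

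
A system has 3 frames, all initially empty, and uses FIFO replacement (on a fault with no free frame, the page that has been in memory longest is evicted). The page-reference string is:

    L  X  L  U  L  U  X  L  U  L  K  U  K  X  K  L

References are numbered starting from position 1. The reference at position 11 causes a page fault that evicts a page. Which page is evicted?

pos 1: L → miss, frames {L}
pos 2: X → miss, frames {L,X}
pos 3: L → hit
pos 4: U → miss, frames {L,X,U}
pos 5: L → hit
pos 6: U → hit
pos 7: X → hit
pos 8: L → hit
pos 9: U → hit
pos 10: L → hit
pos 11: K → miss, evict L, frames {X,U,K}
At position 11, page L is evicted.

L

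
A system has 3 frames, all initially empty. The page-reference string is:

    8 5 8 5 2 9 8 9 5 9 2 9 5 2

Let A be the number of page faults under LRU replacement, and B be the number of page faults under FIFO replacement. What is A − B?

Under LRU: F F . . F F F . F . F . . . → 7 faults.
Under FIFO: F F . . F F F . F . F F . . → 8 faults.
A − B = 7 − 8 = -1.

-1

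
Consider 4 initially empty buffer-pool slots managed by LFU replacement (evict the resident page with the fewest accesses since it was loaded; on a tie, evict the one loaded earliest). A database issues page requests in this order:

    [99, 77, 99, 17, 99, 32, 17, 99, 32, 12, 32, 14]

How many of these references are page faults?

6

99 -> fault, frames {99}
77 -> fault, frames {99,77}
99 -> hit
17 -> fault, frames {99,77,17}
99 -> hit
32 -> fault, frames {99,77,17,32}
17 -> hit
99 -> hit
32 -> hit
12 -> fault, evict 77, frames {99,17,32,12}
32 -> hit
14 -> fault, evict 12, frames {99,17,32,14}
Page faults: 6.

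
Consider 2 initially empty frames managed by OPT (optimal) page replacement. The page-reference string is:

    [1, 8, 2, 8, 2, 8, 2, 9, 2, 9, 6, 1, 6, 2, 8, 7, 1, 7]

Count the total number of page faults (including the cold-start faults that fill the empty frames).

1 -> miss, frames {1}
8 -> miss, frames {1,8}
2 -> miss, evict 1, frames {8,2}
8 -> hit
2 -> hit
8 -> hit
2 -> hit
9 -> miss, evict 8, frames {2,9}
2 -> hit
9 -> hit
6 -> miss, evict 9, frames {2,6}
1 -> miss, evict 2, frames {6,1}
6 -> hit
2 -> miss, evict 6, frames {1,2}
8 -> miss, evict 2, frames {1,8}
7 -> miss, evict 8, frames {1,7}
1 -> hit
7 -> hit
Page faults: 9.

9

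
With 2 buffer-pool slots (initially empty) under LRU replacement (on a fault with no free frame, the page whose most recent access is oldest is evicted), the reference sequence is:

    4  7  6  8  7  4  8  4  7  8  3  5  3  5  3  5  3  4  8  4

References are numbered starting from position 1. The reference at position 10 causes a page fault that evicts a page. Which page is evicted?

4

pos 1: 4: fault, frames (4)
pos 2: 7: fault, frames (4 7)
pos 3: 6: fault, evict 4, frames (7 6)
pos 4: 8: fault, evict 7, frames (6 8)
pos 5: 7: fault, evict 6, frames (8 7)
pos 6: 4: fault, evict 8, frames (7 4)
pos 7: 8: fault, evict 7, frames (4 8)
pos 8: 4: hit
pos 9: 7: fault, evict 8, frames (4 7)
pos 10: 8: fault, evict 4, frames (7 8)
At position 10, page 4 is evicted.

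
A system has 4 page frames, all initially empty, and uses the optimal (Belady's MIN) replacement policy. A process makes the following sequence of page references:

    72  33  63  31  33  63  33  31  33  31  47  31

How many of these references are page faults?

72 → fault, frames {72}
33 → fault, frames {72,33}
63 → fault, frames {72,33,63}
31 → fault, frames {72,33,63,31}
33 → hit
63 → hit
33 → hit
31 → hit
33 → hit
31 → hit
47 → fault, evict 63, frames {72,33,31,47}
31 → hit
Page faults: 5.

5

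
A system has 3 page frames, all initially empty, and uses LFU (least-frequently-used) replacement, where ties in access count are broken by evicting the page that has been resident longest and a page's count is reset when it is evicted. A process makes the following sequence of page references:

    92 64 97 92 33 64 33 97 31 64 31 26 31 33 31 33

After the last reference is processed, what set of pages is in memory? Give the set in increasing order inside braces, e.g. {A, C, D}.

92 -> fault, frames {92}
64 -> fault, frames {92,64}
97 -> fault, frames {92,64,97}
92 -> hit
33 -> fault, evict 64, frames {92,97,33}
64 -> fault, evict 97, frames {92,33,64}
33 -> hit
97 -> fault, evict 64, frames {92,33,97}
31 -> fault, evict 97, frames {92,33,31}
64 -> fault, evict 31, frames {92,33,64}
31 -> fault, evict 64, frames {92,33,31}
26 -> fault, evict 31, frames {92,33,26}
31 -> fault, evict 26, frames {92,33,31}
33 -> hit
31 -> hit
33 -> hit

{31, 33, 92}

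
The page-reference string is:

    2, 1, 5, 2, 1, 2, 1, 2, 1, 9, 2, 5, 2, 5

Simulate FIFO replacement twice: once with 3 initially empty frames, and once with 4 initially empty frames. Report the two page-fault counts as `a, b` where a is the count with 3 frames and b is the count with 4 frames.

3 frames: F F F . . . . . . F F . . . → 5 faults.
4 frames: F F F . . . . . . F . . . . → 4 faults.
4 < 5: adding a frame reduced faults, as is typical.

5, 4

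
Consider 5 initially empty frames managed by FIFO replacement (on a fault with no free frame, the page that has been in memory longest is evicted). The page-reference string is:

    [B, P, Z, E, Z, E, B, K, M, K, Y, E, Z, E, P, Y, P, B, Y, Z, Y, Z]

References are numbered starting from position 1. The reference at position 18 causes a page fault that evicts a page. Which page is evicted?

pos 1: B -> miss, frames {B}
pos 2: P -> miss, frames {B,P}
pos 3: Z -> miss, frames {B,P,Z}
pos 4: E -> miss, frames {B,P,Z,E}
pos 5: Z -> hit
pos 6: E -> hit
pos 7: B -> hit
pos 8: K -> miss, frames {B,P,Z,E,K}
pos 9: M -> miss, evict B, frames {P,Z,E,K,M}
pos 10: K -> hit
pos 11: Y -> miss, evict P, frames {Z,E,K,M,Y}
pos 12: E -> hit
pos 13: Z -> hit
pos 14: E -> hit
pos 15: P -> miss, evict Z, frames {E,K,M,Y,P}
pos 16: Y -> hit
pos 17: P -> hit
pos 18: B -> miss, evict E, frames {K,M,Y,P,B}
At position 18, page E is evicted.

E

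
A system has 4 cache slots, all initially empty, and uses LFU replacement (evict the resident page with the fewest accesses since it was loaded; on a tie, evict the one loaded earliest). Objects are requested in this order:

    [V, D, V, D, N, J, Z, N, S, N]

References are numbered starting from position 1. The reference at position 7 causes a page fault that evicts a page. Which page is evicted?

pos 1: V: fault, frames (V)
pos 2: D: fault, frames (V D)
pos 3: V: hit
pos 4: D: hit
pos 5: N: fault, frames (V D N)
pos 6: J: fault, frames (V D N J)
pos 7: Z: fault, evict N, frames (V D J Z)
At position 7, page N is evicted.

N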